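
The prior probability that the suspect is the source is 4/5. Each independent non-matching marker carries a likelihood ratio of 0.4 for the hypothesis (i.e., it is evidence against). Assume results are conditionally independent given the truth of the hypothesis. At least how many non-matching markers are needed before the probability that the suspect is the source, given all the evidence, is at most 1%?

Prior odds: 0.8 ÷ 0.2 = 4.
Likelihood ratio per non-matching marker = 0.4.
Target odds: 0.01 ÷ 0.99 = 1/99.
Require 0.4ⁿ ≤ 1/99 ÷ 4 = 1/396.
0.4⁶ = 64/15625 is still above 1/396 but 0.4⁷ = 128/78125 is at or below it, so n = 7.

7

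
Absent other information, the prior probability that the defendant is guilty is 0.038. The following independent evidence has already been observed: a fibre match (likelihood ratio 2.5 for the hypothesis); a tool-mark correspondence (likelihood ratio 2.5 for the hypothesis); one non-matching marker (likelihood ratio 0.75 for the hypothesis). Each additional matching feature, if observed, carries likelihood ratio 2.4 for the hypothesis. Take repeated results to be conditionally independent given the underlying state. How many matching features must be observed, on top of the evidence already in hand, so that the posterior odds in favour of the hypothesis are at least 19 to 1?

Prior odds = 0.038/0.962 = 19/481.
Combined Bayes factor of the evidence already in hand = 2.5 × 2.5 × 0.75 = 4.6875.
Odds after that evidence = (19/481) × 4.6875 = 1425/7696.
Target odds = 19.
Need 2.4ⁿ ≥ 19 ÷ (1425/7696) = 7696/75.
2.4⁵ = 79.62624 falls short of 7696/75 but 2.4⁶ = 2985984/15625 reaches it, so n = 6.

6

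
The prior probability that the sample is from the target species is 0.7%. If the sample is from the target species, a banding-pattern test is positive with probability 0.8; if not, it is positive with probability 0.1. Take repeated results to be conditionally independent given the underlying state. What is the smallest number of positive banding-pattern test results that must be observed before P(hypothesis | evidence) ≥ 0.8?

Prior odds: 0.007 ÷ 0.993 = 7/993.
Likelihood ratio of a positive = 0.8/0.1 = 8.
Target odds: 0.8 ÷ 0.2 = 4.
Require 8ⁿ ≥ 4 ÷ (7/993) = 3972/7.
8³ = 512 falls short of 3972/7 but 8⁴ = 4096 reaches it, so n = 4.

4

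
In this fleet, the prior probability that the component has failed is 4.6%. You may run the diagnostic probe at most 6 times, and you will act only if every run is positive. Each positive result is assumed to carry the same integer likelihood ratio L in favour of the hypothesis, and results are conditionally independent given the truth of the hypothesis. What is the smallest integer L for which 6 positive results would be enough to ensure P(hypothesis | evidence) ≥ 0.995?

5

Prior odds = 0.046/0.954 = 23/477.
Target odds = 0.995/0.005 = 199.
Need L⁶ ≥ 199 ÷ (23/477) = 94923/23.
4⁶ = 4096 < 94923/23 ≤ 15625 = 5⁶, so L = 5.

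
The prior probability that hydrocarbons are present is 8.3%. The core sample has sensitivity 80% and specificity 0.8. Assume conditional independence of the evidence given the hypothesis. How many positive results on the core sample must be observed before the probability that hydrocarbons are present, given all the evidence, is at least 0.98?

5

Prior odds: 0.083 ÷ 0.917 = 83/917.
False-positive rate = 1 − 0.8 = 0.2; likelihood ratio of a positive = 0.8/0.2 = 4.
Target odds: 0.98 ÷ 0.02 = 49.
Need (83/917) × 4ⁿ ≥ 49, i.e. 4ⁿ ≥ 44933/83.
4⁴ = 256 falls short of 44933/83 but 4⁵ = 1024 reaches it, so n = 5.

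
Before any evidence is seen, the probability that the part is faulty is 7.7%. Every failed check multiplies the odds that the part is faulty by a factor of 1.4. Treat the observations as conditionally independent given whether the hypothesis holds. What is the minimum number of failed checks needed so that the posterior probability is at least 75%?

Prior odds = 0.077/0.923 = 77/923.
Likelihood ratio per failed check = 1.4.
Target odds: 0.75 ÷ 0.25 = 3.
Need (77/923) × 1.4ⁿ ≥ 3, i.e. 1.4ⁿ ≥ 2769/77.
1.4¹⁰ = 282475249/9765625 falls short of 2769/77 but 1.4¹¹ ≈40.4957 reaches it, so n = 11.

11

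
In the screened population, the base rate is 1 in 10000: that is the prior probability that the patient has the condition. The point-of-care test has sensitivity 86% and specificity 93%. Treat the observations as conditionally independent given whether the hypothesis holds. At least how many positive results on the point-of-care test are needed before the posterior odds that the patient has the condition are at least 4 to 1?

Prior odds = 0.0001/0.9999 = 1/9999.
False-positive rate = 1 − 0.93 = 0.07; likelihood ratio of a positive = 0.86/0.07 = 86/7.
Target odds = 4.
Need (1/9999) × (86/7)ⁿ ≥ 4, i.e. (86/7)ⁿ ≥ 39996.
(86/7)⁴ = 54700816/2401 falls short of 39996 but (86/7)⁵ ≈279899 reaches it, so n = 5.

5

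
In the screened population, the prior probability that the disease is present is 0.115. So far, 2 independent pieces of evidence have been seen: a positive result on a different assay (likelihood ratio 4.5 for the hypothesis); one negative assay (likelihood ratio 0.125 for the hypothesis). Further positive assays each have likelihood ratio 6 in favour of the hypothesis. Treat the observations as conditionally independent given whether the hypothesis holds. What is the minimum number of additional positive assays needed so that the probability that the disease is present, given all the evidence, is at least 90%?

3

Prior odds = 0.115/0.885 = 23/177.
Combined Bayes factor of the evidence already in hand = 4.5 × 0.125 = 0.5625.
Odds after that evidence = (23/177) × 0.5625 = 69/944.
Target odds = 0.9/0.1 = 9.
Need 6ⁿ ≥ 9 ÷ (69/944) = 2832/23.
6² = 36 falls short of 2832/23 but 6³ = 216 reaches it, so n = 3.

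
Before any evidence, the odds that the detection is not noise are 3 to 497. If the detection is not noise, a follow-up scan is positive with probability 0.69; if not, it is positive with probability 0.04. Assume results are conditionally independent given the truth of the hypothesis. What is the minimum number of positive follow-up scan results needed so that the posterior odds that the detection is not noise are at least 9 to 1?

3

Prior odds = 3/497.
Likelihood ratio of a positive = 0.69/0.04 = 17.25.
Target odds = 9.
Require 17.25ⁿ ≥ 9 ÷ (3/497) = 1491.
17.25² = 297.5625 falls short of 1491 but 17.25³ = 5132.953125 reaches it, so n = 3.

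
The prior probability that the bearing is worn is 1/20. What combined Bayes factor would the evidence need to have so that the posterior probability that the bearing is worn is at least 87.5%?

Prior odds = 0.05/0.95 = 1/19.
Target odds = 0.875/0.125 = 7.
Required Bayes factor = 7 ÷ (1/19) = 133.

133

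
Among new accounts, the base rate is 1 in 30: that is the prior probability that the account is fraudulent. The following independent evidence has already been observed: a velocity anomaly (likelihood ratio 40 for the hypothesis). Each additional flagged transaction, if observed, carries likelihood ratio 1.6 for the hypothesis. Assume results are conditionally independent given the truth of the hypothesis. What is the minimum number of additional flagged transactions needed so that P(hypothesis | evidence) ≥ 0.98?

Prior odds = (1/30)/(29/30) = 1/29.
Bayes factor of the evidence already in hand = 40.
Odds after that evidence = (1/29) × 40 = 40/29.
Target odds = 0.98/0.02 = 49.
Need 1.6ⁿ ≥ 49 ÷ (40/29) = 35.525.
1.6⁷ = 2097152/78125 falls short of 35.525 but 1.6⁸ = 16777216/390625 reaches it, so n = 8.

8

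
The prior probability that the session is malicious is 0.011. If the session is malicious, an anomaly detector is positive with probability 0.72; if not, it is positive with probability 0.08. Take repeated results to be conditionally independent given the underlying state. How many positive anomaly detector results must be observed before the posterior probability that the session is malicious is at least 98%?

4

Prior odds = 0.011/0.989 = 11/989.
Likelihood ratio of a positive = 0.72/0.08 = 9.
Target odds: 0.98 ÷ 0.02 = 49.
Need (11/989) × 9ⁿ ≥ 49, i.e. 9ⁿ ≥ 48461/11.
9³ = 729 falls short of 48461/11 but 9⁴ = 6561 reaches it, so n = 4.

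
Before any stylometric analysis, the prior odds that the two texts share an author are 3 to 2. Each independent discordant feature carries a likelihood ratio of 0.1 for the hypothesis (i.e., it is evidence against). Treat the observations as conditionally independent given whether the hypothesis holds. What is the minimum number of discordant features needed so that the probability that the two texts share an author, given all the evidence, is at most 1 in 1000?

4

Prior odds = 1.5.
Likelihood ratio per discordant feature = 0.1.
Target posterior odds = 0.001/0.999 = 1/999.
Require 0.1ⁿ ≤ 1/999 ÷ 1.5 = 2/2997.
0.1³ = 0.001 is still above 2/2997 but 0.1⁴ = 0.0001 is at or below it, so n = 4.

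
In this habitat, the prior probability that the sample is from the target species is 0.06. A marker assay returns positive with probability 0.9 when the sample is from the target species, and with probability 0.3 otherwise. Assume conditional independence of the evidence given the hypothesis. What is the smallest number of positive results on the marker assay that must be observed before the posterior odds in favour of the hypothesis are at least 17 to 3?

5

Prior odds: 0.06 ÷ 0.94 = 3/47.
Likelihood ratio of a positive result = 0.9/0.3 = 3.
Target odds = 17/3.
Require 3ⁿ ≥ 17/3 ÷ (3/47) = 799/9.
3⁴ = 81 falls short of 799/9 but 3⁵ = 243 reaches it, so n = 5.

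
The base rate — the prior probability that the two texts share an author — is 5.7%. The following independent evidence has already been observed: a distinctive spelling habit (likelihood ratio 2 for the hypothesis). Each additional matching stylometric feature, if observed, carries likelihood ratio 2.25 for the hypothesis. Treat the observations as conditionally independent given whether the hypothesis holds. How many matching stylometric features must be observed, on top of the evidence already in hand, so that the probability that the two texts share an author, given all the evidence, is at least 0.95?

Prior odds = 0.057/0.943 = 57/943.
Bayes factor of the evidence already in hand = 2.
Odds after that evidence = (57/943) × 2 = 114/943.
Target odds = 0.95/0.05 = 19.
Need 2.25ⁿ ≥ 19 ÷ (114/943) = 943/6.
2.25⁶ = 531441/4096 falls short of 943/6 but 2.25⁷ = 4782969/16384 reaches it, so n = 7.

7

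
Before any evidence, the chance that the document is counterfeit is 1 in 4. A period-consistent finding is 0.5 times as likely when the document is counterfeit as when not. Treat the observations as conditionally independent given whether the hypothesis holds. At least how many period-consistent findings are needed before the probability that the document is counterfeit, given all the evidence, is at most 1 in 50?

Prior odds: 0.25 ÷ 0.75 = 1/3.
Likelihood ratio per period-consistent finding = 0.5.
Target posterior odds = 0.02/0.98 = 1/49.
Need (1/3) × 0.5ⁿ ≤ 1/49, i.e. 0.5ⁿ ≤ 3/49.
0.5⁴ = 0.0625 is still above 3/49 but 0.5⁵ = 0.03125 is at or below it, so n = 5.

5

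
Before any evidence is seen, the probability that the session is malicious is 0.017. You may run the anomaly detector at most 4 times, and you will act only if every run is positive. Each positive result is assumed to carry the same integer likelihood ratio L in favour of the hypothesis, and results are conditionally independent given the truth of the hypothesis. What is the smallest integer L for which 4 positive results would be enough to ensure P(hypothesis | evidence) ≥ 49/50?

Prior odds = 0.017/0.983 = 17/983.
Target odds = 0.98/0.02 = 49.
Need L⁴ ≥ 49 ÷ (17/983) = 48167/17.
7⁴ = 2401 < 48167/17 ≤ 4096 = 8⁴, so L = 8.

8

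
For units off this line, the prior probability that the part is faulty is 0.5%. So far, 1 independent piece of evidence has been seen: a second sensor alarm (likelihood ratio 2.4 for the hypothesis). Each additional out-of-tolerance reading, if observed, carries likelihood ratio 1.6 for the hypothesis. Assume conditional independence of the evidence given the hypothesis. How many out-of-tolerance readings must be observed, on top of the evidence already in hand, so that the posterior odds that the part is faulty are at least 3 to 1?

Prior odds = 0.005/0.995 = 1/199.
Bayes factor of the evidence already in hand = 2.4.
Odds after that evidence = (1/199) × 2.4 = 12/995.
Target odds = 3.
Need 1.6ⁿ ≥ 3 ÷ (12/995) = 248.75.
1.6¹¹ ≈175.922 falls short of 248.75 but 1.6¹² ≈281.475 reaches it, so n = 12.

12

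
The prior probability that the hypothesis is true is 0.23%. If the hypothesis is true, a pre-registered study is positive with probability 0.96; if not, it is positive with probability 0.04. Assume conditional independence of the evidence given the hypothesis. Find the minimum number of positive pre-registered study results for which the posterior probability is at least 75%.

Prior odds: 0.0023 ÷ 0.9977 = 23/9977.
Likelihood ratio of a positive = 0.96/0.04 = 24.
Target odds: 0.75 ÷ 0.25 = 3.
Require 24ⁿ ≥ 3 ÷ (23/9977) = 29931/23.
24² = 576 falls short of 29931/23 but 24³ = 13824 reaches it, so n = 3.

3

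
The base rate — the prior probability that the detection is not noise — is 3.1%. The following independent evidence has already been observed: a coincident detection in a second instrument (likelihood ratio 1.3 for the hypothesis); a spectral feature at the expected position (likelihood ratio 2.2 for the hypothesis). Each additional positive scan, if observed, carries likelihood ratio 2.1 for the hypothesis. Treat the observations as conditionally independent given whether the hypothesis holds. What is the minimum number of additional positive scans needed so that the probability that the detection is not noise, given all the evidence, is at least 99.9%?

Prior odds = 0.031/0.969 = 31/969.
Combined Bayes factor of the evidence already in hand = 1.3 × 2.2 = 2.86.
Odds after that evidence = (31/969) × 2.86 = 4433/48450.
Target odds = 0.999/0.001 = 999.
Need 2.1ⁿ ≥ 999 ÷ (4433/48450) = 48401550/4433.
2.1¹² ≈7355.83 falls short of 48401550/4433 but 2.1¹³ ≈15447.2 reaches it, so n = 13.

13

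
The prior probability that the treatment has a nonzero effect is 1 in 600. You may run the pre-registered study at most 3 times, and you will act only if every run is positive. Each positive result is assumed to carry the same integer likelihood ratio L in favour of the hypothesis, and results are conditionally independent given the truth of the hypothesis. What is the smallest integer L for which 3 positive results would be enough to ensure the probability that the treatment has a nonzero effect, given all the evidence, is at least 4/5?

14

Prior odds = (1/600)/(599/600) = 1/599.
Target odds = 0.8/0.2 = 4.
Need L³ ≥ 4 ÷ (1/599) = 2396.
13³ = 2197 < 2396 ≤ 2744 = 14³, so L = 14.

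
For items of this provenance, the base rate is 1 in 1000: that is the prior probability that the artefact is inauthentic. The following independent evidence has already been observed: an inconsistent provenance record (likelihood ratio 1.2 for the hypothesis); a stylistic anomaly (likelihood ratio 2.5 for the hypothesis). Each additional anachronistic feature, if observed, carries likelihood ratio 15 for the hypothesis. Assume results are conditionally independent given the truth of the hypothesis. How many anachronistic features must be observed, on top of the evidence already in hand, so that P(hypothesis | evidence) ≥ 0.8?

3

Prior odds = 0.001/0.999 = 1/999.
Combined Bayes factor of the evidence already in hand = 1.2 × 2.5 = 3.
Odds after that evidence = (1/999) × 3 = 1/333.
Target odds = 0.8/0.2 = 4.
Need 15ⁿ ≥ 4 ÷ (1/333) = 1332.
15² = 225 falls short of 1332 but 15³ = 3375 reaches it, so n = 3.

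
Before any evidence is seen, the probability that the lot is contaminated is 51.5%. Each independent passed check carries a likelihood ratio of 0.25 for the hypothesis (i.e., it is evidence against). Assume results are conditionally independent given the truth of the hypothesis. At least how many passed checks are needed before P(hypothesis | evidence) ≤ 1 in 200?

4

Prior odds = 0.515/0.485 = 103/97.
Likelihood ratio per passed check = 0.25.
Target posterior odds = 0.005/0.995 = 1/199.
Need (103/97) × 0.25ⁿ ≤ 1/199, i.e. 0.25ⁿ ≤ 97/20497.
0.25³ = 0.015625 is still above 97/20497 but 0.25⁴ = 0.00390625 is at or below it, so n = 4.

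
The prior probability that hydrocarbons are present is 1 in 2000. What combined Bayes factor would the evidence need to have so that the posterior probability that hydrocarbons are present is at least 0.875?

13993

Prior odds = 0.0005/0.9995 = 1/1999.
Target odds = 0.875/0.125 = 7.
Required Bayes factor = 7 ÷ (1/1999) = 13993.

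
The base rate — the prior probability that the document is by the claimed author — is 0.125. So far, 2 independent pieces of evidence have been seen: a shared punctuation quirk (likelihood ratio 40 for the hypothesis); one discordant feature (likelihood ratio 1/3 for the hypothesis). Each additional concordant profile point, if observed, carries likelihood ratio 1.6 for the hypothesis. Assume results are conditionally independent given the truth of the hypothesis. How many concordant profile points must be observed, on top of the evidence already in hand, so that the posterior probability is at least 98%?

7

Prior odds = 0.125/0.875 = 1/7.
Combined Bayes factor of the evidence already in hand = 40 × (1/3) = 40/3.
Odds after that evidence = (1/7) × 40/3 = 40/21.
Target odds = 0.98/0.02 = 49.
Need 1.6ⁿ ≥ 49 ÷ (40/21) = 25.725.
1.6⁶ = 262144/15625 falls short of 25.725 but 1.6⁷ = 2097152/78125 reaches it, so n = 7.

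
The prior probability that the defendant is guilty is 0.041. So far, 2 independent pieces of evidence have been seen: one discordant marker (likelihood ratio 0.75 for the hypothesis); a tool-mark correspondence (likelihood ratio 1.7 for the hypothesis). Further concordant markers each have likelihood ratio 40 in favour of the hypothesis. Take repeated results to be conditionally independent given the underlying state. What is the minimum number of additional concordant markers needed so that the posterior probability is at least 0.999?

3

Prior odds = 0.041/0.959 = 41/959.
Combined Bayes factor of the evidence already in hand = 0.75 × 1.7 = 1.275.
Odds after that evidence = (41/959) × 1.275 = 2091/38360.
Target odds = 0.999/0.001 = 999.
Need 40ⁿ ≥ 999 ÷ (2091/38360) = 12773880/697.
40² = 1600 falls short of 12773880/697 but 40³ = 64000 reaches it, so n = 3.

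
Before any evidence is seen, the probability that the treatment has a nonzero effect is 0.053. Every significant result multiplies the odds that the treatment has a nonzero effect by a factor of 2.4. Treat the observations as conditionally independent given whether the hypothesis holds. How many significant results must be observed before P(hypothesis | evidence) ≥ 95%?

Prior odds: 0.053 ÷ 0.947 = 53/947.
Likelihood ratio per significant result = 2.4.
Target odds: 0.95 ÷ 0.05 = 19.
Need (53/947) × 2.4ⁿ ≥ 19, i.e. 2.4ⁿ ≥ 17993/53.
2.4⁶ = 2985984/15625 falls short of 17993/53 but 2.4⁷ = 35831808/78125 reaches it, so n = 7.

7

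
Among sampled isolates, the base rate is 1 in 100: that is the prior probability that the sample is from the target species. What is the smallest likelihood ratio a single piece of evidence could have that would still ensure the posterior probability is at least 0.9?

Prior odds = 0.01/0.99 = 1/99.
Target odds = 0.9/0.1 = 9.
Required Bayes factor = 9 ÷ (1/99) = 891.

891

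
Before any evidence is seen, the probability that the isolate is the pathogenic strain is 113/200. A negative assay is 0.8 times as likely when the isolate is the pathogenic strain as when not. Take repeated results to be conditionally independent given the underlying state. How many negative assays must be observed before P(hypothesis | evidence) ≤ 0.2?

Prior odds = 0.565/0.435 = 113/87.
Likelihood ratio per negative assay = 0.8.
Target odds: 0.2 ÷ 0.8 = 0.25.
Require 0.8ⁿ ≤ 0.25 ÷ (113/87) = 87/452.
0.8⁷ = 16384/78125 is still above 87/452 but 0.8⁸ = 65536/390625 is at or below it, so n = 8.

8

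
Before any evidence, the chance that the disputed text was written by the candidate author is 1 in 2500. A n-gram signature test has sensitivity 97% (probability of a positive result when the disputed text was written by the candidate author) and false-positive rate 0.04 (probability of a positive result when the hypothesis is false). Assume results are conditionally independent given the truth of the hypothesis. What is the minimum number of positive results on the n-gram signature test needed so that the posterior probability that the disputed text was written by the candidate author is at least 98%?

4

Prior odds: 0.0004 ÷ 0.9996 = 1/2499.
Likelihood ratio of a positive result = 0.97/0.04 = 24.25.
Target odds: 0.98 ÷ 0.02 = 49.
Require 24.25ⁿ ≥ 49 ÷ (1/2499) = 122451.
24.25³ = 912673/64 falls short of 122451 but 24.25⁴ = 88529281/256 reaches it, so n = 4.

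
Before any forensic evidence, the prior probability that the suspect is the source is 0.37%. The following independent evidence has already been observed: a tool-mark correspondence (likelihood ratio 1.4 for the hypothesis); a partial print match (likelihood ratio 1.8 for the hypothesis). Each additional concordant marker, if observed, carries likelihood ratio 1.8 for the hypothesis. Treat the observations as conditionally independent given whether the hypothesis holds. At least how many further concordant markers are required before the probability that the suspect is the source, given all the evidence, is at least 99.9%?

Prior odds = 0.0037/0.9963 = 37/9963.
Combined Bayes factor of the evidence already in hand = 1.4 × 1.8 = 2.52.
Odds after that evidence = (37/9963) × 2.52 = 259/27675.
Target odds = 0.999/0.001 = 999.
Need 1.8ⁿ ≥ 999 ÷ (259/27675) = 747225/7.
1.8¹⁹ ≈70823.5 falls short of 747225/7 but 1.8²⁰ ≈127482 reaches it, so n = 20.

20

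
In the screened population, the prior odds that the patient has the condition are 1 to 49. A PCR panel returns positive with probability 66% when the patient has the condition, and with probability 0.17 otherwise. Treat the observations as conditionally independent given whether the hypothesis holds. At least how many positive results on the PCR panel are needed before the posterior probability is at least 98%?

6

Prior odds = 1/49.
Likelihood ratio of a positive result = 0.66/0.17 = 66/17.
Target posterior odds = 0.98/0.02 = 49.
Require (66/17)ⁿ ≥ 49 ÷ (1/49) = 2401.
(66/17)⁵ ≈882.013 falls short of 2401 but (66/17)⁶ ≈3424.29 reaches it, so n = 6.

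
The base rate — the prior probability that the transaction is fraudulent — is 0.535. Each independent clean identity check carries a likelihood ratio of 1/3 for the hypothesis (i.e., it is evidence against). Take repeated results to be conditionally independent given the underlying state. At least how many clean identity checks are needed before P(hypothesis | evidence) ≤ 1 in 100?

Prior odds: 0.535 ÷ 0.465 = 107/93.
Likelihood ratio per clean identity check = 1/3.
Target odds: 0.01 ÷ 0.99 = 1/99.
Need (107/93) × (1/3)ⁿ ≤ 1/99, i.e. (1/3)ⁿ ≤ 31/3531.
(1/3)⁴ = 1/81 is still above 31/3531 but (1/3)⁵ = 1/243 is at or below it, so n = 5.

5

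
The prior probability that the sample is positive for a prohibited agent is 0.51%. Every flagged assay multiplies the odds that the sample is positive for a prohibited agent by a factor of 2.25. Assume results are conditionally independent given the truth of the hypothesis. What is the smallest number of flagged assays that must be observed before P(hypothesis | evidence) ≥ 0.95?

Prior odds = 0.0051/0.9949 = 51/9949.
Likelihood ratio per flagged assay = 2.25.
Target odds: 0.95 ÷ 0.05 = 19.
Require 2.25ⁿ ≥ 19 ÷ (51/9949) = 189031/51.
2.25¹⁰ ≈3325.26 falls short of 189031/51 but 2.25¹¹ ≈7481.83 reaches it, so n = 11.

11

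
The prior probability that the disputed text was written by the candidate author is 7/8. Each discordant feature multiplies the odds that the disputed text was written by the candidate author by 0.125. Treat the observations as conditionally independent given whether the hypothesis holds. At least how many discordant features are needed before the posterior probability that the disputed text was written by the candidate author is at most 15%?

2

Prior odds = 0.875/0.125 = 7.
Likelihood ratio per discordant feature = 0.125.
Target odds: 0.15 ÷ 0.85 = 3/17.
Need 7 × 0.125ⁿ ≤ 3/17, i.e. 0.125ⁿ ≤ 3/119.
0.125¹ = 0.125 is still above 3/119 but 0.125² = 0.015625 is at or below it, so n = 2.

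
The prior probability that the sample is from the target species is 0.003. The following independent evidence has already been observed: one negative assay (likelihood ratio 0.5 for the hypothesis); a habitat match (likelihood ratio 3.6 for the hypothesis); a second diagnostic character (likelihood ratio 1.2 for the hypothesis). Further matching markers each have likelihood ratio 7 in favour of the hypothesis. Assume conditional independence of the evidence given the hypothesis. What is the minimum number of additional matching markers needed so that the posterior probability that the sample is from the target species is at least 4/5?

Prior odds = 0.003/0.997 = 3/997.
Combined Bayes factor of the evidence already in hand = 0.5 × 3.6 × 1.2 = 2.16.
Odds after that evidence = (3/997) × 2.16 = 162/24925.
Target odds = 0.8/0.2 = 4.
Need 7ⁿ ≥ 4 ÷ (162/24925) = 49850/81.
7³ = 343 falls short of 49850/81 but 7⁴ = 2401 reaches it, so n = 4.

4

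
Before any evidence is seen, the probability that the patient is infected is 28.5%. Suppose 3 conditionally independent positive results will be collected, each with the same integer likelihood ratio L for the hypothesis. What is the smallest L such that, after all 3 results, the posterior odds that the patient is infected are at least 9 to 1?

3

Prior odds = 0.285/0.715 = 57/143.
Target odds = 9.
Need L³ ≥ 9 ÷ (57/143) = 429/19.
2³ = 8 < 429/19 ≤ 27 = 3³, so L = 3.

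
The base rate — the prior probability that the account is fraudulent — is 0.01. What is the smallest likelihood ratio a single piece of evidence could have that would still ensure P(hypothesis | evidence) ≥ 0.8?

Prior odds = 0.01/0.99 = 1/99.
Target odds = 0.8/0.2 = 4.
Required Bayes factor = 4 ÷ (1/99) = 396.

396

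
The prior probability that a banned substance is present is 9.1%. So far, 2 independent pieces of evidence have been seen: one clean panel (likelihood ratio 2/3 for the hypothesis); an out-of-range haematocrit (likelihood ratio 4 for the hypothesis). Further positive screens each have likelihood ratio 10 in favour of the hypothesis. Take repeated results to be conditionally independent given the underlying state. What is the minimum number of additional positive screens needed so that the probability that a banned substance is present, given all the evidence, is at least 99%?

Prior odds = 0.091/0.909 = 91/909.
Combined Bayes factor of the evidence already in hand = (2/3) × 4 = 8/3.
Odds after that evidence = (91/909) × 8/3 = 728/2727.
Target odds = 0.99/0.01 = 99.
Need 10ⁿ ≥ 99 ÷ (728/2727) = 269973/728.
10² = 100 falls short of 269973/728 but 10³ = 1000 reaches it, so n = 3.

3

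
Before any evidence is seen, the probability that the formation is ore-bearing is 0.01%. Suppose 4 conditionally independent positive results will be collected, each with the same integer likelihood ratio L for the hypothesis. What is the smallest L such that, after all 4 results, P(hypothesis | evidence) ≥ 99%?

32

Prior odds = 0.0001/0.9999 = 1/9999.
Target odds = 0.99/0.01 = 99.
Need L⁴ ≥ 99 ÷ (1/9999) = 989901.
31⁴ = 923521 < 989901 ≤ 1048576 = 32⁴, so L = 32.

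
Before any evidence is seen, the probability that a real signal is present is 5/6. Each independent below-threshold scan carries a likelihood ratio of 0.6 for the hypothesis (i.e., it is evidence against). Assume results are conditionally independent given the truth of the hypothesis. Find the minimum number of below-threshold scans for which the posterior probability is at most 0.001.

Prior odds = (5/6)/(1/6) = 5.
Likelihood ratio per below-threshold scan = 0.6.
Target odds: 0.001 ÷ 0.999 = 1/999.
Need 5 × 0.6ⁿ ≤ 1/999, i.e. 0.6ⁿ ≤ 1/4995.
0.6¹⁶ ≈0.000282111 is still above 1/4995 but 0.6¹⁷ ≈0.000169267 is at or below it, so n = 17.

17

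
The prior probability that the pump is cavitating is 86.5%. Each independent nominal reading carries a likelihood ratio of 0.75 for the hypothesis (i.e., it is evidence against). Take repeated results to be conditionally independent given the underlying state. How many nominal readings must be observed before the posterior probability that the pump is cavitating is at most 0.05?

Prior odds = 0.865/0.135 = 173/27.
Likelihood ratio per nominal reading = 0.75.
Target posterior odds = 0.05/0.95 = 1/19.
Require 0.75ⁿ ≤ 1/19 ÷ (173/27) = 27/3287.
0.75¹⁶ ≈0.0100226 is still above 27/3287 but 0.75¹⁷ ≈0.00751695 is at or below it, so n = 17.

17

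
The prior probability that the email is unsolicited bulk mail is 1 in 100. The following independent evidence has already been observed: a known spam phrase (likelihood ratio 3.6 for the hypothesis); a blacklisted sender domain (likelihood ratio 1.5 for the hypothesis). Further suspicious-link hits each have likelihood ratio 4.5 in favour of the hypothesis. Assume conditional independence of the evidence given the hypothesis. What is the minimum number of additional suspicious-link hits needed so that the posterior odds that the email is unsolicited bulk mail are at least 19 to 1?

Prior odds = 0.01/0.99 = 1/99.
Combined Bayes factor of the evidence already in hand = 3.6 × 1.5 = 5.4.
Odds after that evidence = (1/99) × 5.4 = 3/55.
Target odds = 19.
Need 4.5ⁿ ≥ 19 ÷ (3/55) = 1045/3.
4.5³ = 91.125 falls short of 1045/3 but 4.5⁴ = 410.0625 reaches it, so n = 4.

4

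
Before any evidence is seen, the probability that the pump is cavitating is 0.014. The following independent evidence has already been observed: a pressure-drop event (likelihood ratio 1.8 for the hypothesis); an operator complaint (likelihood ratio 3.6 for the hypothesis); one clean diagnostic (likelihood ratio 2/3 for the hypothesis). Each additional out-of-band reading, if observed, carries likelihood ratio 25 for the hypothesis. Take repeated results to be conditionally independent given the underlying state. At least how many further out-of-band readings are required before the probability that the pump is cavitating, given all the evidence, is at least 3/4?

2

Prior odds = 0.014/0.986 = 7/493.
Combined Bayes factor of the evidence already in hand = 1.8 × 3.6 × (2/3) = 4.32.
Odds after that evidence = (7/493) × 4.32 = 756/12325.
Target odds = 0.75/0.25 = 3.
Need 25ⁿ ≥ 3 ÷ (756/12325) = 12325/252.
25¹ = 25 falls short of 12325/252 but 25² = 625 reaches it, so n = 2.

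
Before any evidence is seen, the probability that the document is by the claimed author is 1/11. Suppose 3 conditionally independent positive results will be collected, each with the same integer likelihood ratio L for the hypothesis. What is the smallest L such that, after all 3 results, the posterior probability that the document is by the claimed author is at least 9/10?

Prior odds = (1/11)/(10/11) = 0.1.
Target odds = 0.9/0.1 = 9.
Need L³ ≥ 9 ÷ 0.1 = 90.
4³ = 64 < 90 ≤ 125 = 5³, so L = 5.

5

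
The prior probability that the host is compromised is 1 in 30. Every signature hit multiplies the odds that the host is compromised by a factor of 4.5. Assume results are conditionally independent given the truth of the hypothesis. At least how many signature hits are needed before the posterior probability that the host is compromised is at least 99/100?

6

Prior odds = (1/30)/(29/30) = 1/29.
Likelihood ratio per signature hit = 4.5.
Target odds: 0.99 ÷ 0.01 = 99.
Need (1/29) × 4.5ⁿ ≥ 99, i.e. 4.5ⁿ ≥ 2871.
4.5⁵ = 1845.28125 falls short of 2871 but 4.5⁶ = 8303.765625 reaches it, so n = 6.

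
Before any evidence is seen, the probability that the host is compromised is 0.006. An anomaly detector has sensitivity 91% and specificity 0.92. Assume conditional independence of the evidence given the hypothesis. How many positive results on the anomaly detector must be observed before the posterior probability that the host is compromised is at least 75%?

Prior odds = 0.006/0.994 = 3/497.
False-positive rate = 1 − 0.92 = 0.08; likelihood ratio of a positive = 0.91/0.08 = 11.375.
Target odds: 0.75 ÷ 0.25 = 3.
Require 11.375ⁿ ≥ 3 ÷ (3/497) = 497.
11.375² = 129.390625 falls short of 497 but 11.375³ = 753571/512 reaches it, so n = 3.

3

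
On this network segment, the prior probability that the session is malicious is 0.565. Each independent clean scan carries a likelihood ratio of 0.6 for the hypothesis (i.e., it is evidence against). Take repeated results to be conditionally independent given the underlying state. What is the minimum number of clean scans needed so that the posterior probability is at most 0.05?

7

Prior odds: 0.565 ÷ 0.435 = 113/87.
Likelihood ratio per clean scan = 0.6.
Target odds: 0.05 ÷ 0.95 = 1/19.
Need (113/87) × 0.6ⁿ ≤ 1/19, i.e. 0.6ⁿ ≤ 87/2147.
0.6⁶ = 729/15625 is still above 87/2147 but 0.6⁷ = 2187/78125 is at or below it, so n = 7.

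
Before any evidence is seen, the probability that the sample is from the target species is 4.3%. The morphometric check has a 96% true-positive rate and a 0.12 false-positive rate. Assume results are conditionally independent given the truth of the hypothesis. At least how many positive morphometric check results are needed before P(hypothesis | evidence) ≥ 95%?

3

Prior odds: 0.043 ÷ 0.957 = 43/957.
Likelihood ratio of a positive result = 0.96/0.12 = 8.
Target posterior odds = 0.95/0.05 = 19.
Need (43/957) × 8ⁿ ≥ 19, i.e. 8ⁿ ≥ 18183/43.
8² = 64 falls short of 18183/43 but 8³ = 512 reaches it, so n = 3.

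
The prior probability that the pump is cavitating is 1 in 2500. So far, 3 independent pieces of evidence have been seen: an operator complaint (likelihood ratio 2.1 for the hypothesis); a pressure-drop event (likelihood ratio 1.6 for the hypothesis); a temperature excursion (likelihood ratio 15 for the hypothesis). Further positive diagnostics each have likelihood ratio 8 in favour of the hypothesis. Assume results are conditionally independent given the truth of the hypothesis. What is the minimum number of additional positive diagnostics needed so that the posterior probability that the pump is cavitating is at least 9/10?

3

Prior odds = 0.0004/0.9996 = 1/2499.
Combined Bayes factor of the evidence already in hand = 2.1 × 1.6 × 15 = 50.4.
Odds after that evidence = (1/2499) × 50.4 = 12/595.
Target odds = 0.9/0.1 = 9.
Need 8ⁿ ≥ 9 ÷ (12/595) = 446.25.
8² = 64 falls short of 446.25 but 8³ = 512 reaches it, so n = 3.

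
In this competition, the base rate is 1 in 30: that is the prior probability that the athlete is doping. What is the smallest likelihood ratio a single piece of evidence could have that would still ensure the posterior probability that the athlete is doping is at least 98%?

Prior odds = (1/30)/(29/30) = 1/29.
Target odds = 0.98/0.02 = 49.
Required Bayes factor = 49 ÷ (1/29) = 1421.

1421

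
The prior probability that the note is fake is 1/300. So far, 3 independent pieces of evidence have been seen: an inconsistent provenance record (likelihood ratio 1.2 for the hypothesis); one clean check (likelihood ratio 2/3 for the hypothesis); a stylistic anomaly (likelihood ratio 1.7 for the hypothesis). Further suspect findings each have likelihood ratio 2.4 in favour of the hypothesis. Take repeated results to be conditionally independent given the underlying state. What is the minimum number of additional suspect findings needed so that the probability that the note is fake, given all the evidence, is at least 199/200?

Prior odds = (1/300)/(299/300) = 1/299.
Combined Bayes factor of the evidence already in hand = 1.2 × (2/3) × 1.7 = 1.36.
Odds after that evidence = (1/299) × 1.36 = 34/7475.
Target odds = 0.995/0.005 = 199.
Need 2.4ⁿ ≥ 199 ÷ (34/7475) = 1487525/34.
2.4¹² ≈36520.3 falls short of 1487525/34 but 2.4¹³ ≈87648.8 reaches it, so n = 13.

13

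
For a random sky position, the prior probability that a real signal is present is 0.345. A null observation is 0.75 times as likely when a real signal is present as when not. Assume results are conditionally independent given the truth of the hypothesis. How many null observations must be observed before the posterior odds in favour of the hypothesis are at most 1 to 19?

9

Prior odds: 0.345 ÷ 0.655 = 69/131.
Likelihood ratio per null observation = 0.75.
Target odds = 1/19.
Require 0.75ⁿ ≤ 1/19 ÷ (69/131) = 131/1311.
0.75⁸ = 6561/65536 is still above 131/1311 but 0.75⁹ = 19683/262144 is at or below it, so n = 9.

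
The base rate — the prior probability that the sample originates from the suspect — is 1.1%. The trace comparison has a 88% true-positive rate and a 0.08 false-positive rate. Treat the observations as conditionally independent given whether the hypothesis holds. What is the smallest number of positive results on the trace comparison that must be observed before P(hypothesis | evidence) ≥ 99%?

4

Prior odds = 0.011/0.989 = 11/989.
Likelihood ratio of a positive result = 0.88/0.08 = 11.
Target odds: 0.99 ÷ 0.01 = 99.
Require 11ⁿ ≥ 99 ÷ (11/989) = 8901.
11³ = 1331 falls short of 8901 but 11⁴ = 14641 reaches it, so n = 4.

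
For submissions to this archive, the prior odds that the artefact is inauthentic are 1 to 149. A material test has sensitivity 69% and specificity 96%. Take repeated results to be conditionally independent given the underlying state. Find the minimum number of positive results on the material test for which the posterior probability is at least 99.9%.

5

Prior odds = 1/149.
False-positive rate = 1 − 0.96 = 0.04; likelihood ratio of a positive = 0.69/0.04 = 17.25.
Target posterior odds = 0.999/0.001 = 999.
Require 17.25ⁿ ≥ 999 ÷ (1/149) = 148851.
17.25⁴ = 22667121/256 falls short of 148851 but 17.25⁵ ≈1.52737e+06 reaches it, so n = 5.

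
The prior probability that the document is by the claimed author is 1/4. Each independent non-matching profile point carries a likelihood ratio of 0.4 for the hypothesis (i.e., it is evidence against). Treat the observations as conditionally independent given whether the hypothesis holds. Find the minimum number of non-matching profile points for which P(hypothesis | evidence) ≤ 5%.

3

Prior odds: 0.25 ÷ 0.75 = 1/3.
Likelihood ratio per non-matching profile point = 0.4.
Target posterior odds = 0.05/0.95 = 1/19.
Require 0.4ⁿ ≤ 1/19 ÷ (1/3) = 3/19.
0.4² = 0.16 is still above 3/19 but 0.4³ = 0.064 is at or below it, so n = 3.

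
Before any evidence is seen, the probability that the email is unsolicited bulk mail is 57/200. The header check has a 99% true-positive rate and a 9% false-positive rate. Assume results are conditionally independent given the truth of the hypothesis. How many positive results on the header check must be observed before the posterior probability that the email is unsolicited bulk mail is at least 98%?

3

Prior odds = 0.285/0.715 = 57/143.
Likelihood ratio of a positive result = 0.99/0.09 = 11.
Target odds: 0.98 ÷ 0.02 = 49.
Need (57/143) × 11ⁿ ≥ 49, i.e. 11ⁿ ≥ 7007/57.
11² = 121 falls short of 7007/57 but 11³ = 1331 reaches it, so n = 3.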